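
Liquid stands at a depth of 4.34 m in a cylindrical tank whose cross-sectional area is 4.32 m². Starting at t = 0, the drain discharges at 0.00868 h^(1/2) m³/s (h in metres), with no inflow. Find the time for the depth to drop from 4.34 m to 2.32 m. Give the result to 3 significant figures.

558 s

Unsteady balance on liquid volume: A dh/dt = −0.00868 √h.
This is separable: 2 d(√h)/dt = −0.00868/A, so √h = √h₀ − (0.00868/(2A)) t.
t = 2A(√h₀ − √h)/0.00868 = 2·4.32·(√4.34 − √2.32)/0.00868
  = 8.6400 × (2.0833 − 1.5232) / 0.00868 = 557.53 s.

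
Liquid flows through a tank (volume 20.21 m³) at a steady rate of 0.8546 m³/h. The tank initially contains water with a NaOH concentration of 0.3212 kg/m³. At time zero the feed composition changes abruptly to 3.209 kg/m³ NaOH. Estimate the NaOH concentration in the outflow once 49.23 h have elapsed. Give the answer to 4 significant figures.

2.849 kg/m³

Unsteady species balance (constant V, well mixed): V dC/dt = Q(C_in − C).
Rewrite as dC/dt + C/τ = C_in/τ, τ = V/Q = 23.6485 h.
This is linear first-order; C(t) = C_in + (C₀ − C_in) e^(−t/τ).
C(49.23) = 3.209 + (0.3212 − 3.209)·e^(−49.23/23.6485) = 3.209 + (-2.88780)·0.124713 = 2.84885 kg/m³.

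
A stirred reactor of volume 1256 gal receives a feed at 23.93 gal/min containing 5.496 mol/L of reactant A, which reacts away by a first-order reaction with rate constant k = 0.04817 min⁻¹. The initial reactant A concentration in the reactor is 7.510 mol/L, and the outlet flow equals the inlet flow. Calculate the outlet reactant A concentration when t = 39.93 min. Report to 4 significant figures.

1.964 mol/L

V dC/dt = Q(C_in − C) − k V C.
This is linear with rate a = Q/V + k = 0.0672225 min⁻¹.
C_ss = Q C_in/(Q + kV) = 1.55770 mol/L; C(t) = C_ss + (C₀ − C_ss) e^(−a t).
C(39.93) = 1.55770 + (5.95230)·e^(−0.0672225·39.93) = 1.55770 + (5.95230)·0.0682760 = 1.96410 mol/L.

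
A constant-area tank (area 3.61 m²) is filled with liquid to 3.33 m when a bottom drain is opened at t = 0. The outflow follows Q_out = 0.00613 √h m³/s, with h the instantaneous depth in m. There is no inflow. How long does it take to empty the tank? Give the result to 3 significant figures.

Unsteady balance on liquid volume: A dh/dt = −0.00613 √h.
Separate and integrate: 2(√h − √h₀) = −(0.00613/A) t.
Set h = 0: 2√h₀ = (0.00613/A) t_empty ⇒ t_empty = 2A√h₀/0.00613.
t_empty = 2·3.61·√3.33/0.00613 = 7.2200·1.8248/0.00613 = 2149.3 s.

2150 s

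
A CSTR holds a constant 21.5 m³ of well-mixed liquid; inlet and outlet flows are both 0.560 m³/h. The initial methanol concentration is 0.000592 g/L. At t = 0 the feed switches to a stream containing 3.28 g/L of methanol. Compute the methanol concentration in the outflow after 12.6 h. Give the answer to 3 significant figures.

Unsteady species balance (constant V, well mixed): V dC/dt = Q(C_in − C).
So dC/dt = (C_in − C)/τ with τ = V/Q = 21.5/0.560 = 38.393 h.
Solution: C(t) = C_in + (C₀ − C_in) e^(−t/τ).
C(12.6) = 3.28 + (0.000592 − 3.28)·e^(−12.6/38.393) = 3.28 + (-3.2794)·0.72023 = 0.91808 g/L.

0.918 g/L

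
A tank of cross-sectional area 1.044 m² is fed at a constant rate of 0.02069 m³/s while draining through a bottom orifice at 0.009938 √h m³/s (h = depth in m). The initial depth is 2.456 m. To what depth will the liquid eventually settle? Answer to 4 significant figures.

4.334 m

Level balance: A dh/dt = 0.02069 − 0.009938 √h. Setting dh/dt = 0:
Q_in = 0.009938 √h_ss ⇒ √h_ss = 0.02069/0.009938 = 2.08191.
h_ss = 2.08191² = 4.33434 m. (Since h₀ = 2.456 m < h_ss, the level will rise toward this value.)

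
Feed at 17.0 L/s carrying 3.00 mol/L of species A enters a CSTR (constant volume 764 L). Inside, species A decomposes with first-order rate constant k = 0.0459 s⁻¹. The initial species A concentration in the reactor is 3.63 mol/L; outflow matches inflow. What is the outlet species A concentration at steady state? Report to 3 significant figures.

V dC/dt = Q(C_in − C) − k V C.
Steady state (dC/dt = 0): C_ss = Q C_in/(Q + kV) = C_in/(1 + kV/Q).
C_ss = 17.0·3.00/(17.0 + 0.0459·764) = 51.000/52.068 = 0.97950 mol/L.

0.979 mol/L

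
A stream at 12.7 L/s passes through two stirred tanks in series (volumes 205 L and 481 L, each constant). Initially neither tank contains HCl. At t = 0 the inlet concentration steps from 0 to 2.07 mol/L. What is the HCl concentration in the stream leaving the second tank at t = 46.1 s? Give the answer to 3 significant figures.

Each tank obeys Vᵢ dCᵢ/dt = Q(Cᵢ₋₁ − Cᵢ), so τᵢ = Vᵢ/Q.
τ₁ = 205/12.7 = 16.142 s; τ₂ = 481/12.7 = 37.874 s.
Solving the cascade with C₁(0)=C₂(0)=0 gives C₂(t) = C_in[1 − (τ₁ e^(−t/τ₁) − τ₂ e^(−t/τ₂))/(τ₁ − τ₂)].
At t = 46.1: e^(−t/τ₁) = 0.057501, e^(−t/τ₂) = 0.29606.
C₂ = 2.07·[1 − (16.142·0.057501 − 37.874·0.29606)/(-21.732)] = 2.07·0.52675 = 1.0904 mol/L.

1.09 mol/L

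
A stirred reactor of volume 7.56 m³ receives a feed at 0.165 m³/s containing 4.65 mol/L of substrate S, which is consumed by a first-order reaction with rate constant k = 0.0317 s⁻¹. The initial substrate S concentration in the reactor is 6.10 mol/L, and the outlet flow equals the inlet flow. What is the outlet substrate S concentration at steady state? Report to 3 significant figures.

Accumulation = in − out − consumed: V dC/dt = Q C_in − Q C − k V C.
At steady state: 0 = Q C_in − (Q + kV) C_ss, so C_ss = Q C_in/(Q + kV).
C_ss = 0.165·4.65/(0.165 + 0.0317·7.56) = 0.76725/0.40465 = 1.8961 mol/L.

1.90 mol/L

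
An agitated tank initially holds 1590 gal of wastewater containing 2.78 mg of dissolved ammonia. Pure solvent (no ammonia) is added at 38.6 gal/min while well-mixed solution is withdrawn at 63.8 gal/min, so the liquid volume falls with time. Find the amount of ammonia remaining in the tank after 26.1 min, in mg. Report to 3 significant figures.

Total volume: dV/dt = Q_in − Q_out = -25.200 gal/min, so V(t) = 1590 − 25.200 t and V(26.1) = 932.28 gal.
Species balance (pure solvent in): dm/dt = −Q_out · m/V(t).
Separate: dm/m = −Q_out dt/V(t) ⇒ ln(m/m₀) = −(Q_out/(Q_in−Q_out)) ln(V/V₀).
m = m₀ (V₀/V)^(Q_out/(Q_in−Q_out)) = 2.78 × (1590/932.28)^(-2.5317) = 0.71954 mg.

0.720 mg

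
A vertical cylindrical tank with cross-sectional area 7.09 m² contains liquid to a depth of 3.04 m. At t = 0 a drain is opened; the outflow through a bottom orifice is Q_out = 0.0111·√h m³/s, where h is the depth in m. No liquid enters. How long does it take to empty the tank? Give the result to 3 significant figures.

Volume balance on the tank: A dh/dt = −0.0111 √h.
∫ h^(−1/2) dh = −(0.0111/A) ∫ dt, giving 2√h = 2√h₀ − (0.0111/A) t.
Tank is empty when √h = 0: t_empty = 2A√h₀/0.0111.
t_empty = 2·7.09·√3.04/0.0111 = 14.180·1.7436/0.0111 = 2227.4 s.

2230 s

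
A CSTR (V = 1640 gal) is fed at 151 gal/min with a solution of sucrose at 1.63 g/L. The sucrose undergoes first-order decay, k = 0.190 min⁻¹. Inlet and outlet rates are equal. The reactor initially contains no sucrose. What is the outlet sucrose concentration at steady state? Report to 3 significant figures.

0.532 g/L

Accumulation = in − out − consumed: V dC/dt = Q C_in − Q C − k V C.
Steady state (dC/dt = 0): C_ss = Q C_in/(Q + kV) = C_in/(1 + kV/Q).
C_ss = 151·1.63/(151 + 0.190·1640) = 246.13/462.60 = 0.53206 g/L.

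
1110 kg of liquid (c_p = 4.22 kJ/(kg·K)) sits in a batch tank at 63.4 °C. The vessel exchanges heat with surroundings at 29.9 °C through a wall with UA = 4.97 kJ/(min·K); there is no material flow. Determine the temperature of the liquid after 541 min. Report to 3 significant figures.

48.8 °C

Lumped-capacitance energy balance: M c_p dT/dt = UA(T_amb − T).
dT/dt = (T_ss − T)/τ with T_ss = T_amb = 29.900 °C, τ = M c_p/UA = 1110·4.22/4.97 = 942.49 min.
This is linear first-order; T(t) = T_ss + (T₀ − T_ss) e^(−t/τ).
T(541) = 29.900 + (33.500)·0.56326 = 48.769 °C.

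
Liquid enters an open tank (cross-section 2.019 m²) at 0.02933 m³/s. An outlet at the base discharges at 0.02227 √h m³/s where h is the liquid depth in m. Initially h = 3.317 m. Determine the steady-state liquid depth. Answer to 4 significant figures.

1.735 m

A dh/dt = Q_in − 0.02227 √h. Steady state requires inflow = outflow:
Q_in = 0.02227 √h_ss ⇒ √h_ss = 0.02933/0.02227 = 1.31702.
h_ss = 1.31702² = 1.73454 m. (Since h₀ = 3.317 m > h_ss, the level will fall toward this value.)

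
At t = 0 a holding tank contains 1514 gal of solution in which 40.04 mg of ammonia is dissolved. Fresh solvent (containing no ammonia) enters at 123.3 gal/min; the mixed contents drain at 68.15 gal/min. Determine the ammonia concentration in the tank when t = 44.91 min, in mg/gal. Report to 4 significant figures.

0.003029 mg/gal

Let m(t) be the amount of ammonia. Volume: V(t) = V₀ + (Q_in − Q_out) t = 1514 + 55.1500 t; V(44.91) = 3990.79 gal.
Solute balance: dm/dt = 0 − Q_out C = −Q_out m/V(t).
dm/m = −Q_out dt/(V₀ + 55.1500 t); integrating gives ln(m/m₀) = −(Q_out/(Q_in−Q_out)) ln(V/V₀).
m = m₀ (V₀/V)^(Q_out/(Q_in−Q_out)) = 40.04 × (1514/3990.79)^(1.23572) = 12.0876 mg.
C = m/V = 12.0876/3990.79 = 0.00302887 mg/gal.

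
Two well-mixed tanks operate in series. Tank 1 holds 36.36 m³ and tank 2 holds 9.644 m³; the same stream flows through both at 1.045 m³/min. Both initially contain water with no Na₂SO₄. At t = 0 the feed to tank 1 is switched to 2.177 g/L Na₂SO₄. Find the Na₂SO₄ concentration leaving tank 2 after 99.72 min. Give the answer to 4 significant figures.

Species balance on tank i: dCᵢ/dt = (Cᵢ₋₁ − Cᵢ)/τᵢ with τᵢ = Vᵢ/Q.
τ₁ = 36.36/1.045 = 34.7943 min; τ₂ = 9.644/1.045 = 9.22871 min.
Solving the cascade with C₁(0)=C₂(0)=0 gives C₂(t) = C_in[1 − (τ₁ e^(−t/τ₁) − τ₂ e^(−t/τ₂))/(τ₁ − τ₂)].
At t = 99.72: e^(−t/τ₁) = 0.0569267, e^(−t/τ₂) = 2.02894e-05.
C₂ = 2.177·[1 − (34.7943·0.0569267 − 9.22871·2.02894e-05)/(25.5656)] = 2.177·0.922531 = 2.00835 g/L.

2.008 g/L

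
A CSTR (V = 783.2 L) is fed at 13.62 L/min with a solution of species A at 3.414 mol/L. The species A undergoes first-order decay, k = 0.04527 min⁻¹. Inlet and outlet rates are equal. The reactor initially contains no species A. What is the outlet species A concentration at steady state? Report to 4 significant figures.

Species balance: V dC/dt = Q C_in − Q C − k V C.
Steady state (dC/dt = 0): C_ss = Q C_in/(Q + kV) = C_in/(1 + kV/Q).
C_ss = 13.62·3.414/(13.62 + 0.04527·783.2) = 46.4987/49.0755 = 0.947493 mol/L.

0.9475 mol/L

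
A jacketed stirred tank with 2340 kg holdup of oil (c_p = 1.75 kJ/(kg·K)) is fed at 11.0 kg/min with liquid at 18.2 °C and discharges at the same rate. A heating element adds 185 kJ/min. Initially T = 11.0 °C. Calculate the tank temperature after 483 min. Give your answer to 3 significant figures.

M c_p dT/dt = ṁ c_p (T_in − T) + Q̇.
Rearrange: dT/dt = (T_ss − T)/τ with τ = M/ṁ = 212.73 min and T_ss = T_in + Q̇/(ṁ c_p) = 27.810 °C.
This is linear first-order; T(t) = T_ss + (T₀ − T_ss) e^(−t/τ).
T(483) = 27.810 + (-16.810)·e^(−483/212.73) = 27.810 + (-16.810)·0.10326 = 26.075 °C.

26.1 °C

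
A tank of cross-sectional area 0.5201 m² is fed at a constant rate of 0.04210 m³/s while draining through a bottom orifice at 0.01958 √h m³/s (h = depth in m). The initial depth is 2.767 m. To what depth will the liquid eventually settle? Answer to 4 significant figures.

4.623 m

Level balance: A dh/dt = 0.04210 − 0.01958 √h. Setting dh/dt = 0:
Q_in = 0.01958 √h_ss ⇒ √h_ss = 0.04210/0.01958 = 2.15015.
h_ss = 2.15015² = 4.62316 m. (Since h₀ = 2.767 m < h_ss, the level will rise toward this value.)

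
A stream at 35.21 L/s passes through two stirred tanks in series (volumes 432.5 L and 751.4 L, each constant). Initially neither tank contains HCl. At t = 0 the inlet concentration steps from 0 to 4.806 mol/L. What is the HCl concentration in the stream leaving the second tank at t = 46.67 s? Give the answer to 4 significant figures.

3.681 mol/L

Each tank obeys Vᵢ dCᵢ/dt = Q(Cᵢ₋₁ − Cᵢ), so τᵢ = Vᵢ/Q.
τ₁ = 432.5/35.21 = 12.2834 s; τ₂ = 751.4/35.21 = 21.3405 s.
Tank 1: C₁ = C_in(1 − e^(−t/τ₁)). Tank 2 (τ₁ ≠ τ₂): C₂ = C_in[1 − (τ₁ e^(−t/τ₁) − τ₂ e^(−t/τ₂))/(τ₁ − τ₂)].
At t = 46.67: e^(−t/τ₁) = 0.0223837, e^(−t/τ₂) = 0.112262.
C₂ = 4.806·[1 − (12.2834·0.0223837 − 21.3405·0.112262)/(-9.05709)] = 4.806·0.765842 = 3.68064 mol/L.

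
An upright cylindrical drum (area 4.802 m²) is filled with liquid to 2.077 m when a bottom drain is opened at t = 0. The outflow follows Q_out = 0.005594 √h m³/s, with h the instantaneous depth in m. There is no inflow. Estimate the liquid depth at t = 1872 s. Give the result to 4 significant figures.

Volume balance on the tank: A dh/dt = −0.005594 √h.
Separate and integrate: 2(√h − √h₀) = −(0.005594/A) t.
√h = √2.077 − 0.005594·1872/(2·4.802) = 1.44118 − 1.09038 = 0.350804.
h = 0.350804² = 0.123064 m.

0.1231 m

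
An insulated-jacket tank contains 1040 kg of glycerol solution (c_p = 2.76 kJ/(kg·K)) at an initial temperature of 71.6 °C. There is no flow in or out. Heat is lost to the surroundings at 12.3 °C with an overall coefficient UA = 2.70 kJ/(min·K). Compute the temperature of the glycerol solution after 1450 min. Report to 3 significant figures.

Heat balance on the well-mixed liquid: M c_p dT/dt = −UA(T − T_amb).
dT/dt = (T_ss − T)/τ with T_ss = T_amb = 12.300 °C, τ = M c_p/UA = 1040·2.76/2.70 = 1063.1 min.
This is linear first-order; T(t) = T_ss + (T₀ − T_ss) e^(−t/τ).
T(1450) = 12.300 + (59.300)·0.25566 = 27.460 °C.

27.5 °C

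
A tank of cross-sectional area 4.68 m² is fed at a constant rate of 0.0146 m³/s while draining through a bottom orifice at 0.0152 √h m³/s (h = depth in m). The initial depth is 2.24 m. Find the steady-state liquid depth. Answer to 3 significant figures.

0.923 m

A dh/dt = Q_in − 0.0152 √h. Steady state requires inflow = outflow:
Q_in = 0.0152 √h_ss ⇒ √h_ss = 0.0146/0.0152 = 0.96053.
h_ss = 0.96053² = 0.92261 m. (Since h₀ = 2.24 m > h_ss, the level will fall toward this value.)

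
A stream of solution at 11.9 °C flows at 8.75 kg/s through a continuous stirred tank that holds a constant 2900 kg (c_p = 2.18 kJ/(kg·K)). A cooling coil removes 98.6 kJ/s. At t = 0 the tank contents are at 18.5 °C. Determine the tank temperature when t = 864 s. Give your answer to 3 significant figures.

7.60 °C

M c_p dT/dt = ṁ c_p (T_in − T) − Q̇.
Rearrange: dT/dt = (T_ss − T)/τ with τ = M/ṁ = 331.43 s and T_ss = T_in − Q̇/(ṁ c_p) = 6.7309 °C.
Solution: T(t) = T_ss + (T₀ − T_ss) e^(−t/τ).
T(864) = 6.7309 + (11.769)·e^(−864/331.43) = 6.7309 + (11.769)·0.073763 = 7.5991 °C.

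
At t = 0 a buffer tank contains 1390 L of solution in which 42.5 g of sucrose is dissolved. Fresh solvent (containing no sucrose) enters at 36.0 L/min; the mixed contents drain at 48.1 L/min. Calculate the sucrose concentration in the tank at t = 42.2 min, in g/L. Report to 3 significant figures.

Let m(t) be the amount of sucrose. Volume: V(t) = V₀ + (Q_in − Q_out) t = 1390 − 12.100 t; V(42.2) = 879.38 L.
Species balance (pure solvent in): dm/dt = −Q_out · m/V(t).
Separate: dm/m = −Q_out dt/V(t) ⇒ ln(m/m₀) = −(Q_out/(Q_in−Q_out)) ln(V/V₀).
m = m₀ (V₀/V)^(Q_out/(Q_in−Q_out)) = 42.5 × (1390/879.38)^(-3.9752) = 6.8860 g.
C = m/V = 6.8860/879.38 = 0.0078305 g/L.

0.00783 g/L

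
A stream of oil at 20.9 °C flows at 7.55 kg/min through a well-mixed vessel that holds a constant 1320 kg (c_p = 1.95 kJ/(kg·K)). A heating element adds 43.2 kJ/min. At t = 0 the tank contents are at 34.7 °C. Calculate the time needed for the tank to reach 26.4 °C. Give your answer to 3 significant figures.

Unsteady energy balance on the tank contents: M c_p dT/dt = ṁ c_p (T_in − T) + 43.2.
τ = M/ṁ = 174.83 min; T_ss = T_in + Q̇/(ṁ c_p) = 23.834 °C.
T(t) = T_ss + (T₀ − T_ss) e^(−t/τ). Set T = 26.4:
e^(−t/τ) = (26.4 − 23.834)/(34.7 − 23.834) = 0.23613
t = −174.83 · ln(0.23613) = 252.35 min.

252 min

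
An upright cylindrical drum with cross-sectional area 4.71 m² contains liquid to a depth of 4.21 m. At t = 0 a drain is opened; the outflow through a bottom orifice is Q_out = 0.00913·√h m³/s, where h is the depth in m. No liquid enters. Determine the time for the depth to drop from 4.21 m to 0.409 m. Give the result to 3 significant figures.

With no inflow, A dh/dt = −0.00913 √h.
This is separable: 2 d(√h)/dt = −0.00913/A, so √h = √h₀ − (0.00913/(2A)) t.
t = 2A(√h₀ − √h)/0.00913 = 2·4.71·(√4.21 − √0.409)/0.00913
  = 9.4200 × (2.0518 − 0.63953) / 0.00913 = 1457.2 s.

1460 s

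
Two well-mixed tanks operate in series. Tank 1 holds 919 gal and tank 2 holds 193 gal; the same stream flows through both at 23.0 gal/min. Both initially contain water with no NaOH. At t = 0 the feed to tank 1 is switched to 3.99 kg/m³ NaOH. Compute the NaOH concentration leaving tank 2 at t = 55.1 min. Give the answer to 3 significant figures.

2.72 kg/m³

Time constants: τᵢ = Vᵢ/Q for each well-mixed tank.
τ₁ = 919/23.0 = 39.957 min; τ₂ = 193/23.0 = 8.3913 min.
Tank 1: C₁ = C_in(1 − e^(−t/τ₁)). Tank 2 (τ₁ ≠ τ₂): C₂ = C_in[1 − (τ₁ e^(−t/τ₁) − τ₂ e^(−t/τ₂))/(τ₁ − τ₂)].
At t = 55.1: e^(−t/τ₁) = 0.25183, e^(−t/τ₂) = 0.0014070.
C₂ = 3.99·[1 − (39.957·0.25183 − 8.3913·0.0014070)/(31.565)] = 3.99·0.68160 = 2.7196 kg/m³.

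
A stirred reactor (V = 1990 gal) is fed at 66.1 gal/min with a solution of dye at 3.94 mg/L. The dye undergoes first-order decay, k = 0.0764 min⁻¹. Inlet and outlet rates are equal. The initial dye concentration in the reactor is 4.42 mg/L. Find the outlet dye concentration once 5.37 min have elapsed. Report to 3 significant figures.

2.98 mg/L

Species balance: V dC/dt = Q C_in − Q C − k V C.
This is linear with rate a = Q/V + k = 0.10962 min⁻¹.
C_ss = Q C_in/(Q + kV) = 1.1939 mg/L; C(t) = C_ss + (C₀ − C_ss) e^(−a t).
C(5.37) = 1.1939 + (3.2261)·e^(−0.10962·5.37) = 1.1939 + (3.2261)·0.55508 = 2.9847 mg/L.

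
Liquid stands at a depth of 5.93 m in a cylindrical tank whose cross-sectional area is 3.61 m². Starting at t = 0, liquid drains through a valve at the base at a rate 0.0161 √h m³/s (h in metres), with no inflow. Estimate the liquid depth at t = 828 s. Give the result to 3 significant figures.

0.347 m

With no inflow, A dh/dt = −0.0161 √h.
This is separable: 2 d(√h)/dt = −0.0161/A, so √h = √h₀ − (0.0161/(2A)) t.
√h = √5.93 − 0.0161·828/(2·3.61) = 2.4352 − 1.8464 = 0.58879.
h = 0.58879² = 0.34667 m.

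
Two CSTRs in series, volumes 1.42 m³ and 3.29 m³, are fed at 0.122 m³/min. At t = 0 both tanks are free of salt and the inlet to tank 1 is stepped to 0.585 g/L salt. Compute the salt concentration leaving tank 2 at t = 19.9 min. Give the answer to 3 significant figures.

0.173 g/L

Each tank obeys Vᵢ dCᵢ/dt = Q(Cᵢ₋₁ − Cᵢ), so τᵢ = Vᵢ/Q.
τ₁ = 1.42/0.122 = 11.639 min; τ₂ = 3.29/0.122 = 26.967 min.
Solving the cascade with C₁(0)=C₂(0)=0 gives C₂(t) = C_in[1 − (τ₁ e^(−t/τ₁) − τ₂ e^(−t/τ₂))/(τ₁ − τ₂)].
At t = 19.9: e^(−t/τ₁) = 0.18092, e^(−t/τ₂) = 0.47810.
C₂ = 0.585·[1 − (11.639·0.18092 − 26.967·0.47810)/(-15.328)] = 0.585·0.29623 = 0.17329 g/L.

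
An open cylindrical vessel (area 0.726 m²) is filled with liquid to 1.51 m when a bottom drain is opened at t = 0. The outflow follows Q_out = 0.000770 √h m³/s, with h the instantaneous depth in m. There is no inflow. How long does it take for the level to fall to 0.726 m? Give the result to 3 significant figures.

Accumulation of liquid (constant cross-section A): A dh/dt = −0.000770 √h.
∫ h^(−1/2) dh = −(0.000770/A) ∫ dt, giving 2√h = 2√h₀ − (0.000770/A) t.
t = 2A(√h₀ − √h)/0.000770 = 2·0.726·(√1.51 − √0.726)/0.000770
  = 1.4520 × (1.2288 − 0.85206) / 0.000770 = 710.47 s.

710 s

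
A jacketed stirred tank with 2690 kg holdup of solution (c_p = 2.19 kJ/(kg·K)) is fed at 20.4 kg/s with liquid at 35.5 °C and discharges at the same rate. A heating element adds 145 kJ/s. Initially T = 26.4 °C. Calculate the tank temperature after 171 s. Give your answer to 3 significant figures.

35.4 °C

M c_p dT/dt = ṁ c_p (T_in − T) + Q̇.
τ = M/ṁ = 131.86 s; T_ss = T_in + Q̇/(ṁ c_p) = 35.5 + 145/(20.4·2.19) = 38.746 °C.
T approaches T_ss exponentially: T(t) = T_ss + (T₀ − T_ss) e^(−t/τ).
T(171) = 38.746 + (-12.346)·e^(−171/131.86) = 38.746 + (-12.346)·0.27340 = 35.370 °C.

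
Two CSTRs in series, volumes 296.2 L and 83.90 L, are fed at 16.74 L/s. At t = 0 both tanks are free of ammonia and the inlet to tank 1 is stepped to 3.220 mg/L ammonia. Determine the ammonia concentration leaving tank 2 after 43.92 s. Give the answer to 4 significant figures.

Each tank obeys Vᵢ dCᵢ/dt = Q(Cᵢ₋₁ − Cᵢ), so τᵢ = Vᵢ/Q.
τ₁ = 296.2/16.74 = 17.6941 s; τ₂ = 83.90/16.74 = 5.01195 s.
Tank 1: C₁ = C_in(1 − e^(−t/τ₁)). Tank 2 (τ₁ ≠ τ₂): C₂ = C_in[1 − (τ₁ e^(−t/τ₁) − τ₂ e^(−t/τ₂))/(τ₁ − τ₂)].
At t = 43.92: e^(−t/τ₁) = 0.0835611, e^(−t/τ₂) = 0.000156405.
C₂ = 3.220·[1 − (17.6941·0.0835611 − 5.01195·0.000156405)/(12.6822)] = 3.220·0.883478 = 2.84480 mg/L.

2.845 mg/L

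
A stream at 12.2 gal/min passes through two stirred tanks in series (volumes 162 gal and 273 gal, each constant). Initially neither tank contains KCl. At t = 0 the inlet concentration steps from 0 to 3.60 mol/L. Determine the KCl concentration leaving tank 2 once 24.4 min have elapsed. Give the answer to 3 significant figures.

1.46 mol/L

Species balance on tank i: dCᵢ/dt = (Cᵢ₋₁ − Cᵢ)/τᵢ with τᵢ = Vᵢ/Q.
τ₁ = 162/12.2 = 13.279 min; τ₂ = 273/12.2 = 22.377 min.
Tank 1: C₁ = C_in(1 − e^(−t/τ₁)). Tank 2 (τ₁ ≠ τ₂): C₂ = C_in[1 − (τ₁ e^(−t/τ₁) − τ₂ e^(−t/τ₂))/(τ₁ − τ₂)].
At t = 24.4: e^(−t/τ₁) = 0.15921, e^(−t/τ₂) = 0.33608.
C₂ = 3.60·[1 − (13.279·0.15921 − 22.377·0.33608)/(-9.0984)] = 3.60·0.40578 = 1.4608 mol/L.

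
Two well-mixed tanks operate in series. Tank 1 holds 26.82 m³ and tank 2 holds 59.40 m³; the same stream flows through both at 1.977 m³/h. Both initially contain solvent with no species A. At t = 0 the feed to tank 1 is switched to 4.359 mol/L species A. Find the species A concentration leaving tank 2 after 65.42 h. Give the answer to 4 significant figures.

3.487 mol/L

Each tank obeys Vᵢ dCᵢ/dt = Q(Cᵢ₋₁ − Cᵢ), so τᵢ = Vᵢ/Q.
τ₁ = 26.82/1.977 = 13.5660 h; τ₂ = 59.40/1.977 = 30.0455 h.
Tank 1: C₁ = C_in(1 − e^(−t/τ₁)). Tank 2 (τ₁ ≠ τ₂): C₂ = C_in[1 − (τ₁ e^(−t/τ₁) − τ₂ e^(−t/τ₂))/(τ₁ − τ₂)].
At t = 65.42: e^(−t/τ₁) = 0.00804788, e^(−t/τ₂) = 0.113340.
C₂ = 4.359·[1 − (13.5660·0.00804788 − 30.0455·0.113340)/(-16.4795)] = 4.359·0.799983 = 3.48713 mol/L.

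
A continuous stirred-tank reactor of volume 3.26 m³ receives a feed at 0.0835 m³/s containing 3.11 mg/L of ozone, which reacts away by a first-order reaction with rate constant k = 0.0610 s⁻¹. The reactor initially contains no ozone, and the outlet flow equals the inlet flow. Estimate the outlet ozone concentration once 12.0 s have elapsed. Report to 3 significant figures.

Species balance: V dC/dt = Q C_in − Q C − k V C.
This is linear with rate a = Q/V + k = 0.086613 s⁻¹.
C_ss = Q C_in/(Q + kV) = 0.91969 mg/L; C(t) = C_ss + (C₀ − C_ss) e^(−a t).
C(12.0) = 0.91969 + (-0.91969)·e^(−0.086613·12.0) = 0.91969 + (-0.91969)·0.35368 = 0.59442 mg/L.

0.594 mg/L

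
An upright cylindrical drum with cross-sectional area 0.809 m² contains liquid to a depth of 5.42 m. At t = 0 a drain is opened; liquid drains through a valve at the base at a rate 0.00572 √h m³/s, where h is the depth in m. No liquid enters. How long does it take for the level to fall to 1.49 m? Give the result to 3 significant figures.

A dh/dt = −Q_out = −0.00572 √h.
∫ h^(−1/2) dh = −(0.00572/A) ∫ dt, giving 2√h = 2√h₀ − (0.00572/A) t.
t = 2A(√h₀ − √h)/0.00572 = 2·0.809·(√5.42 − √1.49)/0.00572
  = 1.6180 × (2.3281 − 1.2207) / 0.00572 = 313.26 s.

313 s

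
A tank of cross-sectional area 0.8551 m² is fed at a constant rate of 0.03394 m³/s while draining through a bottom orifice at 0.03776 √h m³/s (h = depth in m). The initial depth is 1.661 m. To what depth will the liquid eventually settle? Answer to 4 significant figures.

0.8079 m

Level balance: A dh/dt = 0.03394 − 0.03776 √h. Setting dh/dt = 0:
Q_in = 0.03776 √h_ss ⇒ √h_ss = 0.03394/0.03776 = 0.898835.
h_ss = 0.898835² = 0.807904 m. (Since h₀ = 1.661 m > h_ss, the level will fall toward this value.)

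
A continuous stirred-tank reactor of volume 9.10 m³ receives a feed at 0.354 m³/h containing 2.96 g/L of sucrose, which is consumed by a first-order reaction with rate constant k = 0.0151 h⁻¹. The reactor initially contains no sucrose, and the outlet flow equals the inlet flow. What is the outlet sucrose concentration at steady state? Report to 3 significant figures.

2.13 g/L

Species balance: V dC/dt = Q C_in − Q C − k V C.
Steady state (dC/dt = 0): C_ss = Q C_in/(Q + kV) = C_in/(1 + kV/Q).
C_ss = 0.354·2.96/(0.354 + 0.0151·9.10) = 1.0478/0.49141 = 2.1323 g/L.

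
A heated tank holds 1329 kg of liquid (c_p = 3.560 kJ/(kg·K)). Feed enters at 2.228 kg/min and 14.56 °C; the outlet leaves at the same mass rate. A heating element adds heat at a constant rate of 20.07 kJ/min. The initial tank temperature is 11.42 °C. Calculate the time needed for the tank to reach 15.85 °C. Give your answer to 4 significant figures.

906.6 min

Unsteady energy balance on the tank contents: M c_p dT/dt = ṁ c_p (T_in − T) + 20.07.
τ = M/ṁ = 596.499 min; T_ss = T_in + Q̇/(ṁ c_p) = 17.0904 °C.
T(t) = T_ss + (T₀ − T_ss) e^(−t/τ). Set T = 15.85:
e^(−t/τ) = (15.85 − 17.0904)/(11.42 − 17.0904) = 0.218744
t = −596.499 · ln(0.218744) = 906.590 min.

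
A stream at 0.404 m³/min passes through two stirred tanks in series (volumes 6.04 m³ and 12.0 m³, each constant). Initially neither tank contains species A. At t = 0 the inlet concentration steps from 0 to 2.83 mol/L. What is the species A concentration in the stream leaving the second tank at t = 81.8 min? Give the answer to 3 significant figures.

2.48 mol/L

Each tank obeys Vᵢ dCᵢ/dt = Q(Cᵢ₋₁ − Cᵢ), so τᵢ = Vᵢ/Q.
τ₁ = 6.04/0.404 = 14.950 min; τ₂ = 12.0/0.404 = 29.703 min.
Solving the cascade with C₁(0)=C₂(0)=0 gives C₂(t) = C_in[1 − (τ₁ e^(−t/τ₁) − τ₂ e^(−t/τ₂))/(τ₁ − τ₂)].
At t = 81.8: e^(−t/τ₁) = 0.0042054, e^(−t/τ₂) = 0.063677.
C₂ = 2.83·[1 − (14.950·0.0042054 − 29.703·0.063677)/(-14.752)] = 2.83·0.87605 = 2.4792 mol/L.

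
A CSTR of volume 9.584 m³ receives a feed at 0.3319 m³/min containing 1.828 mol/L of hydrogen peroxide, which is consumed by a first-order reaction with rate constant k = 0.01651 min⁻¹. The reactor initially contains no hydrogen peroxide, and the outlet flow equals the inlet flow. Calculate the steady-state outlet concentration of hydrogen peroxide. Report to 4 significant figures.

Accumulation = in − out − consumed: V dC/dt = Q C_in − Q C − k V C.
Steady state (dC/dt = 0): C_ss = Q C_in/(Q + kV) = C_in/(1 + kV/Q).
C_ss = 0.3319·1.828/(0.3319 + 0.01651·9.584) = 0.606713/0.490132 = 1.23786 mol/L.

1.238 mol/L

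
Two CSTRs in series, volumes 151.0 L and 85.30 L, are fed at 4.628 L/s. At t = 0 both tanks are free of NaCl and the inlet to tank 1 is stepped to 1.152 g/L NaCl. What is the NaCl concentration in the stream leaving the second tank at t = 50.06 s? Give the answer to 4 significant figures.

Time constants: τᵢ = Vᵢ/Q for each well-mixed tank.
τ₁ = 151.0/4.628 = 32.6275 s; τ₂ = 85.30/4.628 = 18.4313 s.
Solving the cascade with C₁(0)=C₂(0)=0 gives C₂(t) = C_in[1 − (τ₁ e^(−t/τ₁) − τ₂ e^(−t/τ₂))/(τ₁ − τ₂)].
At t = 50.06: e^(−t/τ₁) = 0.215609, e^(−t/τ₂) = 0.0661365.
C₂ = 1.152·[1 − (32.6275·0.215609 − 18.4313·0.0661365)/(14.1962)] = 1.152·0.590327 = 0.680057 g/L.

0.6801 g/L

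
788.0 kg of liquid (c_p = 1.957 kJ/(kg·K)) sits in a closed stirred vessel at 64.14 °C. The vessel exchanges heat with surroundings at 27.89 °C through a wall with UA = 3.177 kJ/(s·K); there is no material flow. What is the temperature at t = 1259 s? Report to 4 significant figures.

Lumped-capacitance energy balance: M c_p dT/dt = UA(T_amb − T).
dT/dt = (T_ss − T)/τ with T_ss = T_amb = 27.8900 °C, τ = M c_p/UA = 788.0·1.957/3.177 = 485.400 s.
Integrating: T(t) = T_ss + (T₀ − T_ss) e^(−t/τ).
T(1259) = 27.8900 + (36.2500)·0.0747402 = 30.5993 °C.

30.60 °C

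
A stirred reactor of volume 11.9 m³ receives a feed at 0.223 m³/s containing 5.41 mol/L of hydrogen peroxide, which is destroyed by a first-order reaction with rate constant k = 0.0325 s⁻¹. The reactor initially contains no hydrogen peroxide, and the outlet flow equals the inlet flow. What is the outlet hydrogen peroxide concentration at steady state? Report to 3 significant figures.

1.98 mol/L

Species balance: V dC/dt = Q C_in − Q C − k V C.
Steady state (dC/dt = 0): C_ss = Q C_in/(Q + kV) = C_in/(1 + kV/Q).
C_ss = 0.223·5.41/(0.223 + 0.0325·11.9) = 1.2064/0.60975 = 1.9786 mol/L.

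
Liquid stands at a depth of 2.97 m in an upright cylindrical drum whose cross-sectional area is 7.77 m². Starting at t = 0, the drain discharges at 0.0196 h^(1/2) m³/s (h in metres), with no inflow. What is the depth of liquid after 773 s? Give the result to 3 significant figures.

Volume balance on the tank: A dh/dt = −0.0196 √h.
Separate and integrate: 2(√h − √h₀) = −(0.0196/A) t.
√h = √2.97 − 0.0196·773/(2·7.77) = 1.7234 − 0.97495 = 0.74841.
h = 0.74841² = 0.56012 m.

0.560 m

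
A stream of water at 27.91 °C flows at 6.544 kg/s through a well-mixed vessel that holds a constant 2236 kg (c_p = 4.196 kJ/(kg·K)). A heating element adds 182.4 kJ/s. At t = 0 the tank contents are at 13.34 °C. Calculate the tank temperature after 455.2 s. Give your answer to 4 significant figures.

28.95 °C

M c_p dT/dt = ṁ c_p (T_in − T) + Q̇.
Rearrange: dT/dt = (T_ss − T)/τ with τ = M/ṁ = 341.687 s and T_ss = T_in + Q̇/(ṁ c_p) = 34.5527 °C.
T approaches T_ss exponentially: T(t) = T_ss + (T₀ − T_ss) e^(−t/τ).
T(455.2) = 34.5527 + (-21.2127)·e^(−455.2/341.687) = 34.5527 + (-21.2127)·0.263893 = 28.9548 °C.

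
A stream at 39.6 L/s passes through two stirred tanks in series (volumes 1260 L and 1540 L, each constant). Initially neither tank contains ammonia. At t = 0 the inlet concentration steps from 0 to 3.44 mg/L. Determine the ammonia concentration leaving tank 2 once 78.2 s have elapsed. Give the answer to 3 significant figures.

Each tank obeys Vᵢ dCᵢ/dt = Q(Cᵢ₋₁ − Cᵢ), so τᵢ = Vᵢ/Q.
τ₁ = 1260/39.6 = 31.818 s; τ₂ = 1540/39.6 = 38.889 s.
Tank 1: C₁ = C_in(1 − e^(−t/τ₁)). Tank 2 (τ₁ ≠ τ₂): C₂ = C_in[1 − (τ₁ e^(−t/τ₁) − τ₂ e^(−t/τ₂))/(τ₁ − τ₂)].
At t = 78.2: e^(−t/τ₁) = 0.085630, e^(−t/τ₂) = 0.13387.
C₂ = 3.44·[1 − (31.818·0.085630 − 38.889·0.13387)/(-7.0707)] = 3.44·0.64903 = 2.2327 mg/L.

2.23 mg/L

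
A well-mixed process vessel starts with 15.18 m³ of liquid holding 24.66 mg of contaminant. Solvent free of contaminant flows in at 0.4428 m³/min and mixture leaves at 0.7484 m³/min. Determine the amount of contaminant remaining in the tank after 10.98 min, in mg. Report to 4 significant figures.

Total volume: dV/dt = Q_in − Q_out = -0.305600 m³/min, so V(t) = 15.18 − 0.305600 t and V(10.98) = 11.8245 m³.
Species balance (pure solvent in): dm/dt = −Q_out · m/V(t).
Separate: dm/m = −Q_out dt/V(t) ⇒ ln(m/m₀) = −(Q_out/(Q_in−Q_out)) ln(V/V₀).
m = m₀ (V₀/V)^(Q_out/(Q_in−Q_out)) = 24.66 × (15.18/11.8245)^(-2.44895) = 13.3755 mg.

13.38 mg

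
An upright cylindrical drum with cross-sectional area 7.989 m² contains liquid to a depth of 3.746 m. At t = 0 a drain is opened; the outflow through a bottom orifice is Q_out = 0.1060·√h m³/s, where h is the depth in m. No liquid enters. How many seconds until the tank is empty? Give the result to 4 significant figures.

291.7 s

Volume balance on the tank: A dh/dt = −0.1060 √h.
Separate and integrate: 2(√h − √h₀) = −(0.1060/A) t.
Tank is empty when √h = 0: t_empty = 2A√h₀/0.1060.
t_empty = 2·7.989·√3.746/0.1060 = 15.9780·1.93546/0.1060 = 291.743 s.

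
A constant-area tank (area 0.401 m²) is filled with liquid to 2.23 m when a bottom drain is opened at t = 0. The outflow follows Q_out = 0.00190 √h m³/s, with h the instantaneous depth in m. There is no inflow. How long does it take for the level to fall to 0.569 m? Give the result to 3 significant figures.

312 s

A dh/dt = −Q_out = −0.00190 √h.
This is separable: 2 d(√h)/dt = −0.00190/A, so √h = √h₀ − (0.00190/(2A)) t.
t = 2A(√h₀ − √h)/0.00190 = 2·0.401·(√2.23 − √0.569)/0.00190
  = 0.80200 × (1.4933 − 0.75432) / 0.00190 = 311.93 s.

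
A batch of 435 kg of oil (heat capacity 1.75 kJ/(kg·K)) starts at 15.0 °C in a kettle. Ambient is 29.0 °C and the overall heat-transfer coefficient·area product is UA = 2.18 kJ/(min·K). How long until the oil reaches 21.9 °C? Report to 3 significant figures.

237 min

M c_p dT/dt = −UA(T − T_amb).
τ = M c_p/UA = 349.20 min; T_ss = T_amb = 29.000 °C.
T(t) = T_ss + (T₀ − T_ss)e^(−t/τ); set T = 21.9:
t = −τ ln[(T − T_ss)/(T₀ − T_ss)] = −349.20 · ln(0.50714) = 237.09 min.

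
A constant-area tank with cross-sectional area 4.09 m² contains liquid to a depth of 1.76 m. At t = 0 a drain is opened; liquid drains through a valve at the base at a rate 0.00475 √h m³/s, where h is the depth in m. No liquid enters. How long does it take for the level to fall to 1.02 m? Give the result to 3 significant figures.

545 s

A dh/dt = −Q_out = −0.00475 √h.
∫ h^(−1/2) dh = −(0.00475/A) ∫ dt, giving 2√h = 2√h₀ − (0.00475/A) t.
t = 2A(√h₀ − √h)/0.00475 = 2·4.09·(√1.76 − √1.02)/0.00475
  = 8.1800 × (1.3266 − 1.0100) / 0.00475 = 545.39 s.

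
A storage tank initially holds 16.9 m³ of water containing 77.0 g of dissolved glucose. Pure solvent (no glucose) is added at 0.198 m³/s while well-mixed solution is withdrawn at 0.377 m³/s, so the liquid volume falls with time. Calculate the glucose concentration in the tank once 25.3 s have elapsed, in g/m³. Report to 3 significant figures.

3.23 g/m³

Total volume: dV/dt = Q_in − Q_out = -0.17900 m³/s, so V(t) = 16.9 − 0.17900 t and V(25.3) = 12.371 m³.
Solute balance: dm/dt = 0 − Q_out C = −Q_out m/V(t).
Separate: dm/m = −Q_out dt/V(t) ⇒ ln(m/m₀) = −(Q_out/(Q_in−Q_out)) ln(V/V₀).
m = m₀ (V₀/V)^(Q_out/(Q_in−Q_out)) = 77.0 × (16.9/12.371)^(-2.1061) = 39.918 g.
C = m/V = 39.918/12.371 = 3.2267 g/m³.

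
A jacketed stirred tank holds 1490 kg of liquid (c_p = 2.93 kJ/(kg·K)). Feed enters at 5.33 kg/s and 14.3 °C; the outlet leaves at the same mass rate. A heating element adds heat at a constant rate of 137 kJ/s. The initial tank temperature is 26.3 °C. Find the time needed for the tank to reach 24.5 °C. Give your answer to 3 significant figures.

First-law balance (no shaft work): M c_p dT/dt = ṁ c_p (T_in − T) + 137.
τ = M/ṁ = 279.55 s; T_ss = T_in + Q̇/(ṁ c_p) = 23.073 °C.
T(t) = T_ss + (T₀ − T_ss) e^(−t/τ). Set T = 24.5:
e^(−t/τ) = (24.5 − 23.073)/(26.3 − 23.073) = 0.44228
t = −279.55 · ln(0.44228) = 228.06 s.

228 s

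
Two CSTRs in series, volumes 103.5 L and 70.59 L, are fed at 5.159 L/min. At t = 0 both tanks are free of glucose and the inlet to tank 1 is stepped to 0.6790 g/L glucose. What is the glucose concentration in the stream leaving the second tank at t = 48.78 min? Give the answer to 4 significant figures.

0.5325 g/L

Each tank obeys Vᵢ dCᵢ/dt = Q(Cᵢ₋₁ − Cᵢ), so τᵢ = Vᵢ/Q.
τ₁ = 103.5/5.159 = 20.0620 min; τ₂ = 70.59/5.159 = 13.6829 min.
Tank 1: C₁ = C_in(1 − e^(−t/τ₁)). Tank 2 (τ₁ ≠ τ₂): C₂ = C_in[1 − (τ₁ e^(−t/τ₁) − τ₂ e^(−t/τ₂))/(τ₁ − τ₂)].
At t = 48.78: e^(−t/τ₁) = 0.0879085, e^(−t/τ₂) = 0.0282959.
C₂ = 0.6790·[1 − (20.0620·0.0879085 − 13.6829·0.0282959)/(6.37914)] = 0.6790·0.784226 = 0.532490 g/L.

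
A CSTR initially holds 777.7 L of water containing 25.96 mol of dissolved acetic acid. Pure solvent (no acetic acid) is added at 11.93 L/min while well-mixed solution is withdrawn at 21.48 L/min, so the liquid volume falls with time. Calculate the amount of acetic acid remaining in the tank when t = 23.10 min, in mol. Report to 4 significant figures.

12.26 mol

Total volume: dV/dt = Q_in − Q_out = -9.55000 L/min, so V(t) = 777.7 − 9.55000 t and V(23.10) = 557.095 L.
Species balance (pure solvent in): dm/dt = −Q_out · m/V(t).
Separate: dm/m = −Q_out dt/V(t) ⇒ ln(m/m₀) = −(Q_out/(Q_in−Q_out)) ln(V/V₀).
m = m₀ (V₀/V)^(Q_out/(Q_in−Q_out)) = 25.96 × (777.7/557.095)^(-2.24921) = 12.2584 mol.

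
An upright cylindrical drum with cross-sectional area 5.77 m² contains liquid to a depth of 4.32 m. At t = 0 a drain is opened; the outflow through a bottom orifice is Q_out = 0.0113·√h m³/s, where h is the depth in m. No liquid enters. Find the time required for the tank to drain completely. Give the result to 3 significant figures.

2120 s

Volume balance on the tank: A dh/dt = −0.0113 √h.
∫ h^(−1/2) dh = −(0.0113/A) ∫ dt, giving 2√h = 2√h₀ − (0.0113/A) t.
Set h = 0: 2√h₀ = (0.0113/A) t_empty ⇒ t_empty = 2A√h₀/0.0113.
t_empty = 2·5.77·√4.32/0.0113 = 11.540·2.0785/0.0113 = 2122.6 s.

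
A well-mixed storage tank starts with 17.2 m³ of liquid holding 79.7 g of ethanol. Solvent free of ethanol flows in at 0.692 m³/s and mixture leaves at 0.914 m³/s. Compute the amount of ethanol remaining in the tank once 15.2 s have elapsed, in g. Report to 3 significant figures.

32.4 g

Total volume: dV/dt = Q_in − Q_out = -0.22200 m³/s, so V(t) = 17.2 − 0.22200 t and V(15.2) = 13.826 m³.
No ethanol enters, so dm/dt = −Q_out · (m/V).
Separate: dm/m = −Q_out dt/V(t) ⇒ ln(m/m₀) = −(Q_out/(Q_in−Q_out)) ln(V/V₀).
m = m₀ (V₀/V)^(Q_out/(Q_in−Q_out)) = 79.7 × (17.2/13.826)^(-4.1171) = 32.432 g.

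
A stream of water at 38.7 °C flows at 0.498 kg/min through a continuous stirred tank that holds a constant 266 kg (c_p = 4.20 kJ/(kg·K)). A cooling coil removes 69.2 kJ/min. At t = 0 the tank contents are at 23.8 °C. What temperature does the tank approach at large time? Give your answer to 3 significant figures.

5.62 °C

Heat balance on the well-mixed liquid: M c_p dT/dt = ṁ c_p (T_in − T) − 69.2.
At steady state dT/dt = 0 ⇒ T_ss = T_in − Q̇/(ṁ c_p) = 38.7 − 69.2/(0.498·4.20) = 5.6153 °C.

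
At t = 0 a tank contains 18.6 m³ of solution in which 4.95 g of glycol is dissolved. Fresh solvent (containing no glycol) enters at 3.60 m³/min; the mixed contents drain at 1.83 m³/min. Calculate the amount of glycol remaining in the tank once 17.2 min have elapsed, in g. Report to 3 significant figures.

1.82 g

Total volume: dV/dt = Q_in − Q_out = 1.7700 m³/min, so V(t) = 18.6 + 1.7700 t and V(17.2) = 49.044 m³.
Solute balance: dm/dt = 0 − Q_out C = −Q_out m/V(t).
dm/m = −Q_out dt/(V₀ + 1.7700 t); integrating gives ln(m/m₀) = −(Q_out/(Q_in−Q_out)) ln(V/V₀).
m = m₀ (V₀/V)^(Q_out/(Q_in−Q_out)) = 4.95 × (18.6/49.044)^(1.0339) = 1.8166 g.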